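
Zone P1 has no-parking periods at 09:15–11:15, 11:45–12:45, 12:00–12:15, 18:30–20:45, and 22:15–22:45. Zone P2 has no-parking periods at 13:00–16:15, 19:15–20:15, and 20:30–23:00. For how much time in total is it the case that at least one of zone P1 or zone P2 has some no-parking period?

10 h 45 min

A, merged: 09:15–11:15, 11:45–12:45, 18:30–20:45, 22:15–22:45.
A ∪ B = 09:15–11:15, 11:45–12:45, 13:00–16:15, 18:30–23:00.
Total: 2 h + 1 h + 3 h 15 min + 4 h 30 min = 10 h 45 min.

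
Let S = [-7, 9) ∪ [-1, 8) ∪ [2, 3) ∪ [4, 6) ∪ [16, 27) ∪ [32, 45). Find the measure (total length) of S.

Merged: [-7, 9), [16, 27), [32, 45).
Lengths: 16 + 11 + 13 = 40.

40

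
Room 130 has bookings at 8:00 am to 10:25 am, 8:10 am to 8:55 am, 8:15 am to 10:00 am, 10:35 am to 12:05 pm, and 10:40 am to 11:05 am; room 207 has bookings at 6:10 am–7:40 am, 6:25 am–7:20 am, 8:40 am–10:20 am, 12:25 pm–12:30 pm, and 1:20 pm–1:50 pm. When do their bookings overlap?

First set merges to 8:00 am-10:25 am, 10:35 am-12:05 pm.
Second set merges to 6:10 am-7:40 am, 8:40 am-10:20 am, 12:25 pm-12:30 pm, 1:20 pm-1:50 pm.
8:00 am-10:25 am ∩ B → 8:40 am-10:20 am.
10:35 am-12:05 pm meets no B interval.

8:40 am-10:20 am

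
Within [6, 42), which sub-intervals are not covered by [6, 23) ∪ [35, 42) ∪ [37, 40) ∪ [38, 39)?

[23, 35)

Covered (merged): [6, 23), [35, 42).
Complement within [6, 42): [23, 35).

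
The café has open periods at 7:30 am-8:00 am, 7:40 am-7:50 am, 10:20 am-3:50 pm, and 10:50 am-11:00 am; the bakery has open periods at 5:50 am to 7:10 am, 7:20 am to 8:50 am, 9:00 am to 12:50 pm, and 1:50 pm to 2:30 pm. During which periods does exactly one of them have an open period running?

First set merges to 7:30 am–8:00 am, 10:20 am–3:50 pm.
A \ B = 12:50 pm–1:50 pm, 2:30 pm–3:50 pm.
B \ A = 5:50 am–7:10 am, 7:20 am–7:30 am, 8:00 am–8:50 am, 9:00 am–10:20 am.
Union of the two gives the symmetric difference.

5:50 am–7:10 am, 7:20 am–7:30 am, 8:00 am–8:50 am, 9:00 am–10:20 am, 12:50 pm–1:50 pm, 2:30 pm–3:50 pm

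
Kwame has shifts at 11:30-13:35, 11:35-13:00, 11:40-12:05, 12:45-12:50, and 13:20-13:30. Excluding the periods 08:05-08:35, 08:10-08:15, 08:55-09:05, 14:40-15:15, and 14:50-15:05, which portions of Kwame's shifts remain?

A, merged: 11:30-13:35.
B, merged: 08:05-08:35, 08:55-09:05, 14:40-15:15.
11:30-13:35 is untouched.

11:30-13:35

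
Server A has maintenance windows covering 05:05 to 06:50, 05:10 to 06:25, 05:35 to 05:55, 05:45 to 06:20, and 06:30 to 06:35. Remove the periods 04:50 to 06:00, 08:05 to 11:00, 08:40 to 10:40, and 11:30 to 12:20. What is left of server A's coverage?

06:00–06:50

A, merged: 05:05–06:50.
B, merged: 04:50–06:00, 08:05–11:00, 11:30–12:20.
05:05–06:50 minus B → 06:00–06:50.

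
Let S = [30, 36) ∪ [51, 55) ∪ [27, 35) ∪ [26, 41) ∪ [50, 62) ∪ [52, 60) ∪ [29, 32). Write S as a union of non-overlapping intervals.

Sort by start: [26, 41), [27, 35), [29, 32), [30, 36), [50, 62), [51, 55), [52, 60).
[27, 35) overlaps/touches [26, 41) → extend to [26, 41).
[29, 32) overlaps/touches [26, 41) → extend to [26, 41).
[30, 36) overlaps/touches [26, 41) → extend to [26, 41).
[50, 62) is disjoint → start new block.
[51, 55) overlaps/touches [50, 62) → extend to [50, 62).
[52, 60) overlaps/touches [50, 62) → extend to [50, 62).

[26, 41) ∪ [50, 62)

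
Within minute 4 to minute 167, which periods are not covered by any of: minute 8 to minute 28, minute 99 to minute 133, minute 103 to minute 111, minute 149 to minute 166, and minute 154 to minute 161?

After merging, the occupied span is minute 8 to minute 28, minute 99 to minute 133, minute 149 to minute 166.
Gaps within minute 4 to minute 167: minute 4 to minute 8, minute 28 to minute 99, minute 133 to minute 149, minute 166 to minute 167.

minute 4 to minute 8, minute 28 to minute 99, minute 133 to minute 149, minute 166 to minute 167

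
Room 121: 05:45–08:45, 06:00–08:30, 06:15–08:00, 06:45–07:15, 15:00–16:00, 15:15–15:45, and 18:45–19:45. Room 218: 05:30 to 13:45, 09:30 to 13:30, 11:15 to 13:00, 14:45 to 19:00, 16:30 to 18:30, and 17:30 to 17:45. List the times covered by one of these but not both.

05:30–05:45, 08:45–13:45, 14:45–15:00, 16:00–18:45, 19:00–19:45

A, merged: 05:45–08:45, 15:00–16:00, 18:45–19:45.
B, merged: 05:30–13:45, 14:45–19:00.
A but not B: 19:00–19:45.
B but not A: 05:30–05:45, 08:45–13:45, 14:45–15:00, 16:00–18:45.
Combining gives A △ B.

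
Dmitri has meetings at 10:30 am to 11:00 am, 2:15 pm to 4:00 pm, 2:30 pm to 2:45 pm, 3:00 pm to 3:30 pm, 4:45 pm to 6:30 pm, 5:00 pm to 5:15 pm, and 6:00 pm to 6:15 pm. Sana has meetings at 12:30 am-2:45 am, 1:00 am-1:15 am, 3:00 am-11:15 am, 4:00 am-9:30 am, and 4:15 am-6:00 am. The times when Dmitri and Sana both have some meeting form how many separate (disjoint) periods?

First set merges to 10:30 am–11:00 am, 2:15 pm–4:00 pm, 4:45 pm–6:30 pm.
Second set merges to 12:30 am–2:45 am, 3:00 am–11:15 am.
A ∩ B = 10:30 am–11:00 am.
That is 1 disjoint piece.

1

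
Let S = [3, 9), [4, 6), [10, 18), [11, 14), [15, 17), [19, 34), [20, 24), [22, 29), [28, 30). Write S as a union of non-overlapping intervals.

[4, 6) overlaps/touches [3, 9) → extend to [3, 9).
[10, 18) is disjoint → start new block.
[11, 14) overlaps/touches [10, 18) → extend to [10, 18).
[15, 17) overlaps/touches [10, 18) → extend to [10, 18).
[19, 34) is disjoint → start new block.
[20, 24) overlaps/touches [19, 34) → extend to [19, 34).
[22, 29) overlaps/touches [19, 34) → extend to [19, 34).
[28, 30) overlaps/touches [19, 34) → extend to [19, 34).

[3, 9) ∪ [10, 18) ∪ [19, 34)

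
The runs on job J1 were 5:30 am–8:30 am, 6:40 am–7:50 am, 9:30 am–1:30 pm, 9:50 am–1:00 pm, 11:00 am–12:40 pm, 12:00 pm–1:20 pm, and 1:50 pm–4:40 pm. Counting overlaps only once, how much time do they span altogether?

Merged: 5:30 am-8:30 am, 9:30 am-1:30 pm, 1:50 pm-4:40 pm.
Lengths: 3 h + 4 h + 2 h 50 min = 9 h 50 min.

9 h 50 min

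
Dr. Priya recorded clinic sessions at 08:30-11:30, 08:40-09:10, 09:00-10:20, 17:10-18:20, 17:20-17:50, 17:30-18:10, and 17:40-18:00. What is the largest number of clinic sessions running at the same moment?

At 17:40, 4 of the intervals are simultaneously active.
No point has more.

4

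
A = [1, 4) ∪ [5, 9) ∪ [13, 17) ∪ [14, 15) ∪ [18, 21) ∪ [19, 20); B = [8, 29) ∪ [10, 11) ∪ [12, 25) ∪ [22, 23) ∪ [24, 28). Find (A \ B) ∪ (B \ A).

A, merged: [1, 4), [5, 9), [13, 17), [18, 21).
B, merged: [8, 29).
Only in the first: [1, 4), [5, 8).
Only in the second: [9, 13), [17, 18), [21, 29).
Together these are the periods covered by exactly one.

[1, 4) ∪ [5, 8) ∪ [9, 13) ∪ [17, 18) ∪ [21, 29)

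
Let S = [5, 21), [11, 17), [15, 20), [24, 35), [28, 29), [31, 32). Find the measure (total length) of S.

Merged: [5, 21), [24, 35).
Lengths: 16 + 11 = 27.

27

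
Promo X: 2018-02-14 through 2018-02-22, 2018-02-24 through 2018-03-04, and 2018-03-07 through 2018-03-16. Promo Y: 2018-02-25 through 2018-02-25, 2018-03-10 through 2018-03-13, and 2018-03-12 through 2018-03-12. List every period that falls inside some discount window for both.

2018-02-25 through 2018-02-25, 2018-03-10 through 2018-03-13

B, merged: 2018-02-25 through 2018-02-25, 2018-03-10 through 2018-03-13.
2018-02-14 through 2018-02-22 meets no B interval.
2018-02-24 through 2018-03-04 ∩ B → 2018-02-25 through 2018-02-25.
2018-03-07 through 2018-03-16 ∩ B → 2018-03-10 through 2018-03-13.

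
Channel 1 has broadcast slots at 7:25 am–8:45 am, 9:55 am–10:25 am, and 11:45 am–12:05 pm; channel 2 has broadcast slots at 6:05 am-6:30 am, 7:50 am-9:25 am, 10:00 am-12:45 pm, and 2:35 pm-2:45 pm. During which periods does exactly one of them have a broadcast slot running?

6:05 am-6:30 am, 7:25 am-7:50 am, 8:45 am-9:25 am, 9:55 am-10:00 am, 10:25 am-11:45 am, 12:05 pm-12:45 pm, 2:35 pm-2:45 pm

A but not B: 7:25 am-7:50 am, 9:55 am-10:00 am.
B but not A: 6:05 am-6:30 am, 8:45 am-9:25 am, 10:25 am-11:45 am, 12:05 pm-12:45 pm, 2:35 pm-2:45 pm.
Combining gives A △ B.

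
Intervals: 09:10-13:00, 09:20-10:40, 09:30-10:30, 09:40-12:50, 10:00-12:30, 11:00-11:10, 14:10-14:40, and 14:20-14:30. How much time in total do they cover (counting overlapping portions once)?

4 h 20 min

Merged: 09:10-13:00, 14:10-14:40.
Lengths: 3 h 50 min + 30 min = 4 h 20 min.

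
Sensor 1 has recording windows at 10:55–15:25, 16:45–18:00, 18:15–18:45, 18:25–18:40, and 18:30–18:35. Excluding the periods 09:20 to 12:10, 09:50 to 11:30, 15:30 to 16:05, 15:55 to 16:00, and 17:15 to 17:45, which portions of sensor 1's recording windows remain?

12:10-15:25, 16:45-17:15, 17:45-18:00, 18:15-18:45

A, merged: 10:55-15:25, 16:45-18:00, 18:15-18:45.
B, merged: 09:20-12:10, 15:30-16:05, 17:15-17:45.
10:55-15:25 with B removed leaves 12:10-15:25.
16:45-18:00 with B removed leaves 16:45-17:15, 17:45-18:00.
18:15-18:45 is untouched.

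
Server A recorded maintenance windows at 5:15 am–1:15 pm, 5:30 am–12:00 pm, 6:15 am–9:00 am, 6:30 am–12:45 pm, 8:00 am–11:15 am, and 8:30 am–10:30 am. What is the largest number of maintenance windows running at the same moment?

6

Sweep endpoints in order; track running count of active intervals.
Peak of 6 reached at 8:30 am.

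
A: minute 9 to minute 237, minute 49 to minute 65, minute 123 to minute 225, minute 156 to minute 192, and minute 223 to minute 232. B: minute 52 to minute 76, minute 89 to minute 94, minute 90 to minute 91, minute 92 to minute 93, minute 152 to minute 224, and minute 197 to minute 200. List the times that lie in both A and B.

minute 52 to minute 76, minute 89 to minute 94, minute 152 to minute 224

First set merges to minute 9 to minute 237.
Second set merges to minute 52 to minute 76, minute 89 to minute 94, minute 152 to minute 224.
minute 9 to minute 237 meets the second set on minute 52 to minute 76, minute 89 to minute 94, minute 152 to minute 224.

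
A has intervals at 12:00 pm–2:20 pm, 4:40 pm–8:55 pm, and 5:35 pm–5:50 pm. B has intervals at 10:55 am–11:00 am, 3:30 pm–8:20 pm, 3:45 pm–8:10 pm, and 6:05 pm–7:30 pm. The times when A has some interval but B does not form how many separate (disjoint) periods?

2

Merge the first list: 12:00 pm-2:20 pm, 4:40 pm-8:55 pm.
Merge the second list: 10:55 am-11:00 am, 3:30 pm-8:20 pm.
A \ B = 12:00 pm-2:20 pm, 8:20 pm-8:55 pm.
That is 2 disjoint pieces.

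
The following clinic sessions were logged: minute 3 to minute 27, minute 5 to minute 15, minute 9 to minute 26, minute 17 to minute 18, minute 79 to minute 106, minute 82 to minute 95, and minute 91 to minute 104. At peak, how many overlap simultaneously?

Walk the sorted start/end points keeping a running depth.
The depth first hits 3 at minute 9.

3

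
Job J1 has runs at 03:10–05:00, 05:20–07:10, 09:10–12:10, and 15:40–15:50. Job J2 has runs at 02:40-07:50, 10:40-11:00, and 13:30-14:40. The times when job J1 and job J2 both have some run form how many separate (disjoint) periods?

3

A ∩ B = 03:10–05:00, 05:20–07:10, 10:40–11:00.
That is 3 disjoint pieces.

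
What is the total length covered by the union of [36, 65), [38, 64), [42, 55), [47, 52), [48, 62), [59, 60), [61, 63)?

29

Merged: [36, 65).
Length: 29.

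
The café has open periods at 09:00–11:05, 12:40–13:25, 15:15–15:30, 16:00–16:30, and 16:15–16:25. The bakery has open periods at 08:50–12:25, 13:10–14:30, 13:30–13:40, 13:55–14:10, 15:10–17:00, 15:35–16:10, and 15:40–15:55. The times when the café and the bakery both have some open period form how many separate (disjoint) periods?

4

A, merged: 09:00-11:05, 12:40-13:25, 15:15-15:30, 16:00-16:30.
B, merged: 08:50-12:25, 13:10-14:30, 15:10-17:00.
A ∩ B = 09:00-11:05, 13:10-13:25, 15:15-15:30, 16:00-16:30.
That is 4 disjoint pieces.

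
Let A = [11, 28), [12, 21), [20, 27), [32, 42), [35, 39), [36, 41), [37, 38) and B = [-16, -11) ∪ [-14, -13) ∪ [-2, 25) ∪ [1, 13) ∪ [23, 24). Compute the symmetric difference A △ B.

[-16, -11) ∪ [-2, 11) ∪ [25, 28) ∪ [32, 42)

A, merged: [11, 28), [32, 42).
B, merged: [-16, -11), [-2, 25).
A but not B: [25, 28), [32, 42).
B but not A: [-16, -11), [-2, 11).
Combining gives A △ B.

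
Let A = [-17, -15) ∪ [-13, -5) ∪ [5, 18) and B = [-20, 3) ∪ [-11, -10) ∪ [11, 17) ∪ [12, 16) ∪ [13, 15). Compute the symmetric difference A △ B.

B, merged: [-20, 3), [11, 17).
Only in the first: [5, 11), [17, 18).
Only in the second: [-20, -17), [-15, -13), [-5, 3).
Together these are the periods covered by exactly one.

[-20, -17) ∪ [-15, -13) ∪ [-5, 3) ∪ [5, 11) ∪ [17, 18)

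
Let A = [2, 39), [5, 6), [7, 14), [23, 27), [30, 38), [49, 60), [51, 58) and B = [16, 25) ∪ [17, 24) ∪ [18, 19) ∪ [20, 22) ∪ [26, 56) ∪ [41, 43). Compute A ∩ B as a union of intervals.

[16, 25) ∪ [26, 39) ∪ [49, 56)

First set merges to [2, 39), [49, 60).
Second set merges to [16, 25), [26, 56).
[2, 39) meets the second set on [16, 25), [26, 39).
[49, 60) meets the second set on [49, 56).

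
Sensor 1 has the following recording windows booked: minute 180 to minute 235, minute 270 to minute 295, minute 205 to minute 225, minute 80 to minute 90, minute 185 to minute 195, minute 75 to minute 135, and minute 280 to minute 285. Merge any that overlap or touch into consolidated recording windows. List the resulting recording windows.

minute 75 to minute 135, minute 180 to minute 235, minute 270 to minute 295

Sort by start: minute 75 to minute 135, minute 80 to minute 90, minute 180 to minute 235, minute 185 to minute 195, minute 205 to minute 225, minute 270 to minute 295, minute 280 to minute 285.
minute 80 to minute 90 overlaps/touches minute 75 to minute 135 → extend to minute 75 to minute 135.
minute 180 to minute 235 is disjoint → start new block.
minute 185 to minute 195 overlaps/touches minute 180 to minute 235 → extend to minute 180 to minute 235.
minute 205 to minute 225 overlaps/touches minute 180 to minute 235 → extend to minute 180 to minute 235.
minute 270 to minute 295 is disjoint → start new block.
minute 280 to minute 285 overlaps/touches minute 270 to minute 295 → extend to minute 270 to minute 295.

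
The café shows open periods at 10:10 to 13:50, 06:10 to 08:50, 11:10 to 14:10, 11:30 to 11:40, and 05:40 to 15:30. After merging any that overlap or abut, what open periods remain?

Sort by start: 05:40-15:30, 06:10-08:50, 10:10-13:50, 11:10-14:10, 11:30-11:40.
06:10-08:50 overlaps/touches 05:40-15:30 → extend to 05:40-15:30.
10:10-13:50 overlaps/touches 05:40-15:30 → extend to 05:40-15:30.
11:10-14:10 overlaps/touches 05:40-15:30 → extend to 05:40-15:30.
11:30-11:40 overlaps/touches 05:40-15:30 → extend to 05:40-15:30.

05:40-15:30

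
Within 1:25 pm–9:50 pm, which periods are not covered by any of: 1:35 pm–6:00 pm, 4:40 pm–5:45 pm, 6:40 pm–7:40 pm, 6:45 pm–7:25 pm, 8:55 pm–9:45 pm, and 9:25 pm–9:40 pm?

1:25 pm–1:35 pm, 6:00 pm–6:40 pm, 7:40 pm–8:55 pm, 9:45 pm–9:50 pm

After merging, the occupied span is 1:35 pm–6:00 pm, 6:40 pm–7:40 pm, 8:55 pm–9:45 pm.
Uncovered inside 1:25 pm–9:50 pm: 1:25 pm–1:35 pm, 6:00 pm–6:40 pm, 7:40 pm–8:55 pm, 9:45 pm–9:50 pm.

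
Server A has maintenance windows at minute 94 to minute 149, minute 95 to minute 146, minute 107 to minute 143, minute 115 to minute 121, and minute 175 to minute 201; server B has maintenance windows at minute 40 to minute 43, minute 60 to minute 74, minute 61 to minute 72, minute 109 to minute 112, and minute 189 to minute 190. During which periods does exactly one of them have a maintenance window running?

A, merged: minute 94 to minute 149, minute 175 to minute 201.
B, merged: minute 40 to minute 43, minute 60 to minute 74, minute 109 to minute 112, minute 189 to minute 190.
A \ B = minute 94 to minute 109, minute 112 to minute 149, minute 175 to minute 189, minute 190 to minute 201.
B \ A = minute 40 to minute 43, minute 60 to minute 74.
Union of the two gives the symmetric difference.

minute 40 to minute 43, minute 60 to minute 74, minute 94 to minute 109, minute 112 to minute 149, minute 175 to minute 189, minute 190 to minute 201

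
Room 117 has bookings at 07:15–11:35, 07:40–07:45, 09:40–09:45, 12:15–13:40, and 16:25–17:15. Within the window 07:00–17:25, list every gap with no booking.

07:00-07:15, 11:35-12:15, 13:40-16:25, 17:15-17:25

The merged coverage is 07:15-11:35, 12:15-13:40, 16:25-17:15.
Gaps within 07:00-17:25: 07:00-07:15, 11:35-12:15, 13:40-16:25, 17:15-17:25.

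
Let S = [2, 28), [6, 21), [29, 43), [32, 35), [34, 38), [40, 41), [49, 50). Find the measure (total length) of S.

Merged: [2, 28), [29, 43), [49, 50).
Lengths: 26 + 14 + 1 = 41.

41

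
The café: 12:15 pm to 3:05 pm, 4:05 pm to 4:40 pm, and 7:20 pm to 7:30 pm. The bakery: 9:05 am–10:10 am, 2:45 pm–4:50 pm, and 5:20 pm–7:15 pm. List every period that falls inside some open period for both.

12:15 pm–3:05 pm ∩ B → 2:45 pm–3:05 pm.
4:05 pm–4:40 pm ∩ B → 4:05 pm–4:40 pm.
7:20 pm–7:30 pm meets no B interval.

2:45 pm–3:05 pm, 4:05 pm–4:40 pm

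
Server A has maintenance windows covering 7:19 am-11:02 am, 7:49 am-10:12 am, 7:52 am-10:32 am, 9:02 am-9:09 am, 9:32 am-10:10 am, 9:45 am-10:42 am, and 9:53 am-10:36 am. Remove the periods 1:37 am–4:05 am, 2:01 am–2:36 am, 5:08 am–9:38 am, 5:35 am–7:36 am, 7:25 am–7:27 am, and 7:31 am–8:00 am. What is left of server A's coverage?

Merge the first list: 7:19 am–11:02 am.
Merge the second list: 1:37 am–4:05 am, 5:08 am–9:38 am.
7:19 am–11:02 am \ B = 9:38 am–11:02 am.

9:38 am–11:02 am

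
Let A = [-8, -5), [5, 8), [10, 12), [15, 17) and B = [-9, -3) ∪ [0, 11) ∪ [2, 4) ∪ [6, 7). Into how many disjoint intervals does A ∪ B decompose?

3

Merge the second list: [-9, -3), [0, 11).
A ∪ B = [-9, -3), [0, 12), [15, 17).
That is 3 disjoint pieces.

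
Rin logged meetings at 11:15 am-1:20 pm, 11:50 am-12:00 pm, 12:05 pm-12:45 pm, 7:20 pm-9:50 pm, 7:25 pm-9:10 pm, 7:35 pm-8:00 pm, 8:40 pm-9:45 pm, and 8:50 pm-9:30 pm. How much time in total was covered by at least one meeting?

4 h 35 min

Merged: 11:15 am–1:20 pm, 7:20 pm–9:50 pm.
Lengths: 2 h 5 min + 2 h 30 min = 4 h 35 min.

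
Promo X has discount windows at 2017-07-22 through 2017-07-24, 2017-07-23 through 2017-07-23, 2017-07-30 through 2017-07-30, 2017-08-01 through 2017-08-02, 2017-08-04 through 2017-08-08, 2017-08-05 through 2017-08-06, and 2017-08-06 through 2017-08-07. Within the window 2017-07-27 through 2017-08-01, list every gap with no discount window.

2017-07-27 through 2017-07-29, 2017-07-31 through 2017-07-31

After merging, the occupied span is 2017-07-22 through 2017-07-24, 2017-07-30 through 2017-07-30, 2017-08-01 through 2017-08-02, 2017-08-04 through 2017-08-08.
Gaps within 2017-07-27 through 2017-08-01: 2017-07-27 through 2017-07-29, 2017-07-31 through 2017-07-31.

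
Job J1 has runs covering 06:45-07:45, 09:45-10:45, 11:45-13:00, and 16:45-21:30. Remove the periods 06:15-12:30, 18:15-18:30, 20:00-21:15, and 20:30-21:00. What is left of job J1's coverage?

B, merged: 06:15–12:30, 18:15–18:30, 20:00–21:15.
06:45–07:45 lies entirely inside B → drops out.
09:45–10:45 lies entirely inside B → drops out.
11:45–13:00 with B removed leaves 12:30–13:00.
16:45–21:30 with B removed leaves 16:45–18:15, 18:30–20:00, 21:15–21:30.

12:30–13:00, 16:45–18:15, 18:30–20:00, 21:15–21:30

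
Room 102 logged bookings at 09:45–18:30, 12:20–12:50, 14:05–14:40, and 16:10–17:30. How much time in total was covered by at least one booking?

Merged: 09:45-18:30.
Length: 8 h 45 min.

8 h 45 min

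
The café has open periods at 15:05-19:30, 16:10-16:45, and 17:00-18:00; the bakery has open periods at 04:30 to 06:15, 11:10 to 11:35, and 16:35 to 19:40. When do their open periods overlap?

16:35–19:30

Merge the first list: 15:05–19:30.
15:05–19:30 overlaps B on 16:35–19:30.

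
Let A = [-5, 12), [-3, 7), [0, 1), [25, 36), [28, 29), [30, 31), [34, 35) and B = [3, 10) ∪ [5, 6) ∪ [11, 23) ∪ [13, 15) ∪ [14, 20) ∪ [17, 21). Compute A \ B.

[-5, 3) ∪ [10, 11) ∪ [25, 36)

A, merged: [-5, 12), [25, 36).
B, merged: [3, 10), [11, 23).
[-5, 12) with B removed leaves [-5, 3), [10, 11).
[25, 36) is untouched.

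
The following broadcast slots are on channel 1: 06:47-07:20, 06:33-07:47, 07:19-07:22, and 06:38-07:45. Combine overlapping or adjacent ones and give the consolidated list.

Sort by start: 06:33–07:47, 06:38–07:45, 06:47–07:20, 07:19–07:22.
06:38–07:45 overlaps/touches 06:33–07:47 → extend to 06:33–07:47.
06:47–07:20 overlaps/touches 06:33–07:47 → extend to 06:33–07:47.
07:19–07:22 overlaps/touches 06:33–07:47 → extend to 06:33–07:47.

06:33–07:47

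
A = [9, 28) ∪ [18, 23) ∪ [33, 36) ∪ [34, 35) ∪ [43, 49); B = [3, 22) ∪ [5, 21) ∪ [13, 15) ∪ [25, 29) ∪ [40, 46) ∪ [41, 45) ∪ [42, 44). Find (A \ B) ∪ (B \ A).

First set merges to [9, 28), [33, 36), [43, 49).
Second set merges to [3, 22), [25, 29), [40, 46).
A but not B: [22, 25), [33, 36), [46, 49).
B but not A: [3, 9), [28, 29), [40, 43).
Combining gives A △ B.

[3, 9) ∪ [22, 25) ∪ [28, 29) ∪ [33, 36) ∪ [40, 43) ∪ [46, 49)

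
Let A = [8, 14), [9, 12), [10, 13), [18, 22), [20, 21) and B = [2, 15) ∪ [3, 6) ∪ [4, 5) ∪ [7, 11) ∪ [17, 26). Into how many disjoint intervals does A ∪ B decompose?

2

A, merged: [8, 14), [18, 22).
B, merged: [2, 15), [17, 26).
A ∪ B = [2, 15), [17, 26).
That is 2 disjoint pieces.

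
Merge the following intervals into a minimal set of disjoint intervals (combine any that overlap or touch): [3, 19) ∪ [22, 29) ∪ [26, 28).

[3, 19) ∪ [22, 29)

[22, 29) is disjoint → start new block.
[26, 28) overlaps/touches [22, 29) → extend to [22, 29).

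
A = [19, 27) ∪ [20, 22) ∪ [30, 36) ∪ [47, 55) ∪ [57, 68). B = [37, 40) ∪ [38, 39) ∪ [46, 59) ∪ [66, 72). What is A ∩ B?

First set merges to [19, 27), [30, 36), [47, 55), [57, 68).
Second set merges to [37, 40), [46, 59), [66, 72).
[19, 27) falls entirely outside B.
[30, 36) falls entirely outside B.
[47, 55) overlaps B on [47, 55).
[57, 68) overlaps B on [57, 59), [66, 68).

[47, 55) ∪ [57, 59) ∪ [66, 68)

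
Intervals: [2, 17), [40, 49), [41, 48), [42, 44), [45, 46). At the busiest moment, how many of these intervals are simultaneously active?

At 42, 3 of the intervals are simultaneously active.
No point has more.

3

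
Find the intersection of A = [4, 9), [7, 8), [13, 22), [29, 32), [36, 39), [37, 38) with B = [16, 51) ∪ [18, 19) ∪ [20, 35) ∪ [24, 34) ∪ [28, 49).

[16, 22) ∪ [29, 32) ∪ [36, 39)

A, merged: [4, 9), [13, 22), [29, 32), [36, 39).
B, merged: [16, 51).
[4, 9) meets no B interval.
[13, 22) ∩ B → [16, 22).
[29, 32) ∩ B → [29, 32).
[36, 39) ∩ B → [36, 39).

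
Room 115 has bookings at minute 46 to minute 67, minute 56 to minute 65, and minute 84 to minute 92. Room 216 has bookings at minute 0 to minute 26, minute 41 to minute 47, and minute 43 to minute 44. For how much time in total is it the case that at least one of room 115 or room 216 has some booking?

A, merged: minute 46 to minute 67, minute 84 to minute 92.
B, merged: minute 0 to minute 26, minute 41 to minute 47.
A ∪ B = minute 0 to minute 26, minute 41 to minute 67, minute 84 to minute 92.
Total: 26 minutes + 26 minutes + 8 minutes = 60 minutes.

60 minutes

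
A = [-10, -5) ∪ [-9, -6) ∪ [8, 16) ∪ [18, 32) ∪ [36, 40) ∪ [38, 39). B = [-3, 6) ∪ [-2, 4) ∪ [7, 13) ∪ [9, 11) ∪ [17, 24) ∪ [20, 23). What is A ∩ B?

[8, 13) ∪ [18, 24)

A, merged: [-10, -5), [8, 16), [18, 32), [36, 40).
B, merged: [-3, 6), [7, 13), [17, 24).
[-10, -5) falls entirely outside B.
[8, 16) overlaps B on [8, 13).
[18, 32) overlaps B on [18, 24).
[36, 40) falls entirely outside B.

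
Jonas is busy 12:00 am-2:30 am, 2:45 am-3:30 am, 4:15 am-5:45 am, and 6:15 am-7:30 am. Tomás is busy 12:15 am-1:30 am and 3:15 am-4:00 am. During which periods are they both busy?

12:15 am–1:30 am, 3:15 am–3:30 am

12:00 am–2:30 am overlaps B on 12:15 am–1:30 am.
2:45 am–3:30 am overlaps B on 3:15 am–3:30 am.
4:15 am–5:45 am falls entirely outside B.
6:15 am–7:30 am falls entirely outside B.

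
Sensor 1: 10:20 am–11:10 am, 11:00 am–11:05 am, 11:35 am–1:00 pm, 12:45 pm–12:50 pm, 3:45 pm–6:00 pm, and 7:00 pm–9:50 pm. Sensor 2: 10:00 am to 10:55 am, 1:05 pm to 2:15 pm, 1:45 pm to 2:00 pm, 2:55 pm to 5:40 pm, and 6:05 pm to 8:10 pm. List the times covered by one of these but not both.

10:00 am–10:20 am, 10:55 am–11:10 am, 11:35 am–1:00 pm, 1:05 pm–2:15 pm, 2:55 pm–3:45 pm, 5:40 pm–6:00 pm, 6:05 pm–7:00 pm, 8:10 pm–9:50 pm

A, merged: 10:20 am–11:10 am, 11:35 am–1:00 pm, 3:45 pm–6:00 pm, 7:00 pm–9:50 pm.
B, merged: 10:00 am–10:55 am, 1:05 pm–2:15 pm, 2:55 pm–5:40 pm, 6:05 pm–8:10 pm.
A \ B = 10:55 am–11:10 am, 11:35 am–1:00 pm, 5:40 pm–6:00 pm, 8:10 pm–9:50 pm.
B \ A = 10:00 am–10:20 am, 1:05 pm–2:15 pm, 2:55 pm–3:45 pm, 6:05 pm–7:00 pm.
Union of the two gives the symmetric difference.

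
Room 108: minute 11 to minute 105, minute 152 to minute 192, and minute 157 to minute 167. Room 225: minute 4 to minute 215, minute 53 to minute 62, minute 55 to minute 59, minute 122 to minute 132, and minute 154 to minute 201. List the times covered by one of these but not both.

minute 4 to minute 11, minute 105 to minute 152, minute 192 to minute 215

Merge the first list: minute 11 to minute 105, minute 152 to minute 192.
Merge the second list: minute 4 to minute 215.
A \ B = none.
B \ A = minute 4 to minute 11, minute 105 to minute 152, minute 192 to minute 215.
Union of the two gives the symmetric difference.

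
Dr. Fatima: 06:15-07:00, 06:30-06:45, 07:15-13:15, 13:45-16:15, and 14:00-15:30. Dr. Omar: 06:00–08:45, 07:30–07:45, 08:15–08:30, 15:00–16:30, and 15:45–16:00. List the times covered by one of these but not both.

A, merged: 06:15-07:00, 07:15-13:15, 13:45-16:15.
B, merged: 06:00-08:45, 15:00-16:30.
Only in the first: 08:45-13:15, 13:45-15:00.
Only in the second: 06:00-06:15, 07:00-07:15, 16:15-16:30.
Together these are the periods covered by exactly one.

06:00-06:15, 07:00-07:15, 08:45-13:15, 13:45-15:00, 16:15-16:30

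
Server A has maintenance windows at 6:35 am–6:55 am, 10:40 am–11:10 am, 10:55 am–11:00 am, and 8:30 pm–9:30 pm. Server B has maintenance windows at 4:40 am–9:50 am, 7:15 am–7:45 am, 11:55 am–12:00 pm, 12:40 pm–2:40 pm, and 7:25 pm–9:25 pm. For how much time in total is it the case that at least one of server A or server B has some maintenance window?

9 h 50 min

A, merged: 6:35 am-6:55 am, 10:40 am-11:10 am, 8:30 pm-9:30 pm.
B, merged: 4:40 am-9:50 am, 11:55 am-12:00 pm, 12:40 pm-2:40 pm, 7:25 pm-9:25 pm.
A ∪ B = 4:40 am-9:50 am, 10:40 am-11:10 am, 11:55 am-12:00 pm, 12:40 pm-2:40 pm, 7:25 pm-9:30 pm.
Total: 5 h 10 min + 30 min + 5 min + 2 h + 2 h 5 min = 9 h 50 min.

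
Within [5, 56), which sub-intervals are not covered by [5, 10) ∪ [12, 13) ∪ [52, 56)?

[10, 12) ∪ [13, 52)

After merging, the occupied span is [5, 10), [12, 13), [52, 56).
Complement within [5, 56): [10, 12), [13, 52).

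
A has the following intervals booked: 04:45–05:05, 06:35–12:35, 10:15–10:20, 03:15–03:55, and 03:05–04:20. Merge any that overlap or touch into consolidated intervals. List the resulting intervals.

Sort by start: 03:05–04:20, 03:15–03:55, 04:45–05:05, 06:35–12:35, 10:15–10:20.
03:15–03:55 overlaps/touches 03:05–04:20 → extend to 03:05–04:20.
04:45–05:05 is disjoint → start new block.
06:35–12:35 is disjoint → start new block.
10:15–10:20 overlaps/touches 06:35–12:35 → extend to 06:35–12:35.

03:05–04:20, 04:45–05:05, 06:35–12:35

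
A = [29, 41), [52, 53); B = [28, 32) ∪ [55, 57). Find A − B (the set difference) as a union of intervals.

[29, 41) minus B → [32, 41).
[52, 53): no B overlap → unchanged.

[32, 41) ∪ [52, 53)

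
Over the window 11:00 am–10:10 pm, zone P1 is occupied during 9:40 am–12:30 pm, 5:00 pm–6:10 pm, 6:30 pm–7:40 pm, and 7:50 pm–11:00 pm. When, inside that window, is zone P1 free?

12:30 pm-5:00 pm, 6:10 pm-6:30 pm, 7:40 pm-7:50 pm

After merging, the occupied span is 9:40 am-12:30 pm, 5:00 pm-6:10 pm, 6:30 pm-7:40 pm, 7:50 pm-11:00 pm.
Gaps within 11:00 am-10:10 pm: 12:30 pm-5:00 pm, 6:10 pm-6:30 pm, 7:40 pm-7:50 pm.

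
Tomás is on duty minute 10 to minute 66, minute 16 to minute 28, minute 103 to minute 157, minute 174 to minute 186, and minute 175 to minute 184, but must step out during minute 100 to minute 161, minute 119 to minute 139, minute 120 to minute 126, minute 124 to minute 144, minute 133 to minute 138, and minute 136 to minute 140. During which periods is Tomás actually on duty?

Merge the first list: minute 10 to minute 66, minute 103 to minute 157, minute 174 to minute 186.
Merge the second list: minute 100 to minute 161.
minute 10 to minute 66: no B overlap → unchanged.
minute 103 to minute 157: fully covered by B → removed.
minute 174 to minute 186: no B overlap → unchanged.

minute 10 to minute 66, minute 174 to minute 186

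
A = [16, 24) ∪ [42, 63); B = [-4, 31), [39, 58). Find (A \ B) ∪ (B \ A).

A but not B: [58, 63).
B but not A: [-4, 16), [24, 31), [39, 42).
Combining gives A △ B.

[-4, 16) ∪ [24, 31) ∪ [39, 42) ∪ [58, 63)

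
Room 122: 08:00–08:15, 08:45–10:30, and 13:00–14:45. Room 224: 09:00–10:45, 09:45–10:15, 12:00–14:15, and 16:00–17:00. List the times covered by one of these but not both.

08:00–08:15, 08:45–09:00, 10:30–10:45, 12:00–13:00, 14:15–14:45, 16:00–17:00

Second set merges to 09:00–10:45, 12:00–14:15, 16:00–17:00.
A but not B: 08:00–08:15, 08:45–09:00, 14:15–14:45.
B but not A: 10:30–10:45, 12:00–13:00, 16:00–17:00.
Combining gives A △ B.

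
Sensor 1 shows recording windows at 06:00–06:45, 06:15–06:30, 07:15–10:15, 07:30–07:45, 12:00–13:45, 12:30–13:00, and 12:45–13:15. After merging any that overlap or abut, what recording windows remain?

06:00–06:45, 07:15–10:15, 12:00–13:45

06:15–06:30 overlaps/touches 06:00–06:45 → extend to 06:00–06:45.
07:15–10:15 is disjoint → start new block.
07:30–07:45 overlaps/touches 07:15–10:15 → extend to 07:15–10:15.
12:00–13:45 is disjoint → start new block.
12:30–13:00 overlaps/touches 12:00–13:45 → extend to 12:00–13:45.
12:45–13:15 overlaps/touches 12:00–13:45 → extend to 12:00–13:45.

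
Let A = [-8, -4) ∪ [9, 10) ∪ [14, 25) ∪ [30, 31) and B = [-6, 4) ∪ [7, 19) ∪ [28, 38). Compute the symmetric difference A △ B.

A \ B = [-8, -6), [19, 25).
B \ A = [-4, 4), [7, 9), [10, 14), [28, 30), [31, 38).
Union of the two gives the symmetric difference.

[-8, -6) ∪ [-4, 4) ∪ [7, 9) ∪ [10, 14) ∪ [19, 25) ∪ [28, 30) ∪ [31, 38)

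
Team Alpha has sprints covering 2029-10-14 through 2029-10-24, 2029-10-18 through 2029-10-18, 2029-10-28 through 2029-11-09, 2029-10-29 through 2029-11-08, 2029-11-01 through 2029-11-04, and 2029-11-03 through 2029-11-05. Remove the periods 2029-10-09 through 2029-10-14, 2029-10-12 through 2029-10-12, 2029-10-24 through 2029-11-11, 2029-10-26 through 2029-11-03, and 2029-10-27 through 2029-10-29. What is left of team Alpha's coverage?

Merge the first list: 2029-10-14 through 2029-10-24, 2029-10-28 through 2029-11-09.
Merge the second list: 2029-10-09 through 2029-10-14, 2029-10-24 through 2029-11-11.
2029-10-14 through 2029-10-24 with B removed leaves 2029-10-15 through 2029-10-23.
2029-10-28 through 2029-11-09 lies entirely inside B → drops out.

2029-10-15 through 2029-10-23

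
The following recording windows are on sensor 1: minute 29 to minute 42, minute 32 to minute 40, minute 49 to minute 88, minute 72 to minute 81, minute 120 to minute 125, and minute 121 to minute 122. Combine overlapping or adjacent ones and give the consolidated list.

minute 29 to minute 42, minute 49 to minute 88, minute 120 to minute 125

minute 32 to minute 40 overlaps/touches minute 29 to minute 42 → extend to minute 29 to minute 42.
minute 49 to minute 88 is disjoint → start new block.
minute 72 to minute 81 overlaps/touches minute 49 to minute 88 → extend to minute 49 to minute 88.
minute 120 to minute 125 is disjoint → start new block.
minute 121 to minute 122 overlaps/touches minute 120 to minute 125 → extend to minute 120 to minute 125.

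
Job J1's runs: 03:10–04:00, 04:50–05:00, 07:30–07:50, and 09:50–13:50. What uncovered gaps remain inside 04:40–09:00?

After merging, the occupied span is 03:10-04:00, 04:50-05:00, 07:30-07:50, 09:50-13:50.
Gaps within 04:40-09:00: 04:40-04:50, 05:00-07:30, 07:50-09:00.

04:40-04:50, 05:00-07:30, 07:50-09:00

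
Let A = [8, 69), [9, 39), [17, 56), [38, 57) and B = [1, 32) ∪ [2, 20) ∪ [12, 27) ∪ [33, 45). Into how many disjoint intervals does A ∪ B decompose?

1

Merge the first list: [8, 69).
Merge the second list: [1, 32), [33, 45).
A ∪ B = [1, 69).
That is 1 disjoint piece.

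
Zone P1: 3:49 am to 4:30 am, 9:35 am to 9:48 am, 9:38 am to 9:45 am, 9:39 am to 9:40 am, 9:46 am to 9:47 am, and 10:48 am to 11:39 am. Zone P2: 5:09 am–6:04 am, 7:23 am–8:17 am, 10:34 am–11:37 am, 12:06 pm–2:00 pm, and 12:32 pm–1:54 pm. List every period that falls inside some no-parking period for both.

10:48 am–11:37 am

A, merged: 3:49 am–4:30 am, 9:35 am–9:48 am, 10:48 am–11:39 am.
B, merged: 5:09 am–6:04 am, 7:23 am–8:17 am, 10:34 am–11:37 am, 12:06 pm–2:00 pm.
3:49 am–4:30 am meets no B interval.
9:35 am–9:48 am meets no B interval.
10:48 am–11:39 am ∩ B → 10:48 am–11:37 am.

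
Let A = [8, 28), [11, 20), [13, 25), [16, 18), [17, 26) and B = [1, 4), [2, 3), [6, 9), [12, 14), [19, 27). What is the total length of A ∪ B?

25

A, merged: [8, 28).
B, merged: [1, 4), [6, 9), [12, 14), [19, 27).
A ∪ B = [1, 4), [6, 28).
Total: 3 + 22 = 25.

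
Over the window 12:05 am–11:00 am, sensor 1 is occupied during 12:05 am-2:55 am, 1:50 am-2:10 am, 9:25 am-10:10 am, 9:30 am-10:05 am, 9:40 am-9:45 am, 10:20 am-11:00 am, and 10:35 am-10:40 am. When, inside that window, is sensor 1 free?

Covered (merged): 12:05 am–2:55 am, 9:25 am–10:10 am, 10:20 am–11:00 am.
Uncovered inside 12:05 am–11:00 am: 2:55 am–9:25 am, 10:10 am–10:20 am.

2:55 am–9:25 am, 10:10 am–10:20 am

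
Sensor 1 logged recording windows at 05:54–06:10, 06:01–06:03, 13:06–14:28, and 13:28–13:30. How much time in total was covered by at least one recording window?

1 h 38 min

Merged: 05:54–06:10, 13:06–14:28.
Lengths: 16 min + 1 h 22 min = 1 h 38 min.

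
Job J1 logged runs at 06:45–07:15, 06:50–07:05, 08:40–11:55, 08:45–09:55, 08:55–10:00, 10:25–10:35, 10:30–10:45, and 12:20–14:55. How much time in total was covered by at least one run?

6 h 20 min

Merged: 06:45-07:15, 08:40-11:55, 12:20-14:55.
Lengths: 30 min + 3 h 15 min + 2 h 35 min = 6 h 20 min.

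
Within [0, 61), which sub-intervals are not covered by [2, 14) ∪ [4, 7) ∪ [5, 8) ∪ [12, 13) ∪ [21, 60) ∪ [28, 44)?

[0, 2) ∪ [14, 21) ∪ [60, 61)

After merging, the occupied span is [2, 14), [21, 60).
Gaps within [0, 61): [0, 2), [14, 21), [60, 61).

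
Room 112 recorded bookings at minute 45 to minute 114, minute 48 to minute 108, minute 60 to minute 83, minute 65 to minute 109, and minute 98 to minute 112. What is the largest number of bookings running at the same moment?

Walk the sorted start/end points keeping a running depth.
The depth first hits 4 at minute 65.

4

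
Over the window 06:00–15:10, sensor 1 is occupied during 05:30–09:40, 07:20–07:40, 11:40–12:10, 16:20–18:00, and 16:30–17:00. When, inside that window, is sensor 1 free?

After merging, the occupied span is 05:30–09:40, 11:40–12:10, 16:20–18:00.
Uncovered inside 06:00–15:10: 09:40–11:40, 12:10–15:10.

09:40–11:40, 12:10–15:10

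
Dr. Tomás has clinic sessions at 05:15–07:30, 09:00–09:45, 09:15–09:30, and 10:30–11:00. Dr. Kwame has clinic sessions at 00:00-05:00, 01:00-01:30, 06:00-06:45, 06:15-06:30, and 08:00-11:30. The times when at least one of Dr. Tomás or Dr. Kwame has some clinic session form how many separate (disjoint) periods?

Merge the first list: 05:15-07:30, 09:00-09:45, 10:30-11:00.
Merge the second list: 00:00-05:00, 06:00-06:45, 08:00-11:30.
A ∪ B = 00:00-05:00, 05:15-07:30, 08:00-11:30.
That is 3 disjoint pieces.

3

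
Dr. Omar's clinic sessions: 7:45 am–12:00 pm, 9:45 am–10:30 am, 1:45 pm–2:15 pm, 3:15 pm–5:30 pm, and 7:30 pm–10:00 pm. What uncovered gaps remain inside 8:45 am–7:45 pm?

12:00 pm-1:45 pm, 2:15 pm-3:15 pm, 5:30 pm-7:30 pm

Covered (merged): 7:45 am-12:00 pm, 1:45 pm-2:15 pm, 3:15 pm-5:30 pm, 7:30 pm-10:00 pm.
Gaps within 8:45 am-7:45 pm: 12:00 pm-1:45 pm, 2:15 pm-3:15 pm, 5:30 pm-7:30 pm.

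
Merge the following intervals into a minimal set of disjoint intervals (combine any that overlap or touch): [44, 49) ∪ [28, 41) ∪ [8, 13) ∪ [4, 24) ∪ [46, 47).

Sort by start: [4, 24), [8, 13), [28, 41), [44, 49), [46, 47).
[8, 13) overlaps/touches [4, 24) → extend to [4, 24).
[28, 41) is disjoint → start new block.
[44, 49) is disjoint → start new block.
[46, 47) overlaps/touches [44, 49) → extend to [44, 49).

[4, 24) ∪ [28, 41) ∪ [44, 49)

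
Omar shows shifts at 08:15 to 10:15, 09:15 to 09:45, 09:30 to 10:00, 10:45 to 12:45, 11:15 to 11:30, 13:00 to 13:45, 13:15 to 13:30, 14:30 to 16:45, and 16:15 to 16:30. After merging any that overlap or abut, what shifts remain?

08:15–10:15, 10:45–12:45, 13:00–13:45, 14:30–16:45

09:15–09:45 overlaps/touches 08:15–10:15 → extend to 08:15–10:15.
09:30–10:00 overlaps/touches 08:15–10:15 → extend to 08:15–10:15.
10:45–12:45 is disjoint → start new block.
11:15–11:30 overlaps/touches 10:45–12:45 → extend to 10:45–12:45.
13:00–13:45 is disjoint → start new block.
13:15–13:30 overlaps/touches 13:00–13:45 → extend to 13:00–13:45.
14:30–16:45 is disjoint → start new block.
16:15–16:30 overlaps/touches 14:30–16:45 → extend to 14:30–16:45.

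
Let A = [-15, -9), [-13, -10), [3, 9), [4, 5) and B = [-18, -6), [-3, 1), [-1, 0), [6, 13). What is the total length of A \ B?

3

First set merges to [-15, -9), [3, 9).
Second set merges to [-18, -6), [-3, 1), [6, 13).
A \ B = [3, 6).
Total: 3.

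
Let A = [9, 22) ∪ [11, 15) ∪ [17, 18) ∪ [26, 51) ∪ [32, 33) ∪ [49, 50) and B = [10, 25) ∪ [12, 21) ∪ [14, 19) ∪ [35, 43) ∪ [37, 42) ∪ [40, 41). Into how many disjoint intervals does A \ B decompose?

3

Merge the first list: [9, 22), [26, 51).
Merge the second list: [10, 25), [35, 43).
A \ B = [9, 10), [26, 35), [43, 51).
That is 3 disjoint pieces.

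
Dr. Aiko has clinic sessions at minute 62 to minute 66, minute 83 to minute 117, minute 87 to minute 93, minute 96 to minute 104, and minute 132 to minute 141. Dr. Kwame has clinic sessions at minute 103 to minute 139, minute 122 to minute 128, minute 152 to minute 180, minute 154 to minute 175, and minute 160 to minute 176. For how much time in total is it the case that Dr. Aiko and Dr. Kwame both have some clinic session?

Merge the first list: minute 62 to minute 66, minute 83 to minute 117, minute 132 to minute 141.
Merge the second list: minute 103 to minute 139, minute 152 to minute 180.
A ∩ B = minute 103 to minute 117, minute 132 to minute 139.
Total: 14 minutes + 7 minutes = 21 minutes.

21 minutes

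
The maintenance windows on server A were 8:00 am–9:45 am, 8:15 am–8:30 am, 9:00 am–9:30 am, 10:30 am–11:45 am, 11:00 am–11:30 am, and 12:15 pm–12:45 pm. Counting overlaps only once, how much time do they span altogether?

3 h 30 min

Merged: 8:00 am-9:45 am, 10:30 am-11:45 am, 12:15 pm-12:45 pm.
Lengths: 1 h 45 min + 1 h 15 min + 30 min = 3 h 30 min.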